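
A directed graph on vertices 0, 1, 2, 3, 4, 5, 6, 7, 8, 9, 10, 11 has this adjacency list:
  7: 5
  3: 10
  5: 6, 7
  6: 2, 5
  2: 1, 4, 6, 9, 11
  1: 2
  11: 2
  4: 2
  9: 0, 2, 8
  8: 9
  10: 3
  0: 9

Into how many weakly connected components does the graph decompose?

From 0: component {0, 1, 2, 4, 5, 6, 7, 8, 9, 11}.
From 3: component {3, 10}.
That's 2 components.

2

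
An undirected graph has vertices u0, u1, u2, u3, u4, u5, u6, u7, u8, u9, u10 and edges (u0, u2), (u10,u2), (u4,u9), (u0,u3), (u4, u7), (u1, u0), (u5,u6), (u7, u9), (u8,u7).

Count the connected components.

From u0: component {u0, u1, u2, u3, u10}.
From u4: component {u4, u7, u8, u9}.
From u5: component {u5, u6}.
That's 3 components.

3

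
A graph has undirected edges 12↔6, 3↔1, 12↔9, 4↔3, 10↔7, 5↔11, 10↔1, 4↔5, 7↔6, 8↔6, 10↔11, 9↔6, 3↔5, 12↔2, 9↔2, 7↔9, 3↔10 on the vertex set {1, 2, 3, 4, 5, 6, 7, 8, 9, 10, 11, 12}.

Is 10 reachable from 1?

Yes

Explore from 1.
Distance 1: reach 3, 10.
Found 10.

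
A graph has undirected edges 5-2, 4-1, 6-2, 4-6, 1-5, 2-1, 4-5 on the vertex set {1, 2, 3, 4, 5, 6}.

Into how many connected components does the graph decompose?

From 1: component {1, 2, 4, 5, 6}.
From 3: component {3}.
That's 2 components.

2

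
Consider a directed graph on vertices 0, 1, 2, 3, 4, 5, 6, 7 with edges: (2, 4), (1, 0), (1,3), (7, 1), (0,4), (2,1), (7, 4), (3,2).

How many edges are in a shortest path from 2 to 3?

2

Distance 0: 2.
Distance 1: 1, 4.
Distance 2: 0, 3 — contains 3.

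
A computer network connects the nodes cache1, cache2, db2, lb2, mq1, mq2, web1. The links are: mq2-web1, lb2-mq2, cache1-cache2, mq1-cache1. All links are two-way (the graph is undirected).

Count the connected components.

From cache1: component {cache1, cache2, mq1}.
From db2: component {db2}.
From lb2: component {lb2, mq2, web1}.
That's 3 components.

3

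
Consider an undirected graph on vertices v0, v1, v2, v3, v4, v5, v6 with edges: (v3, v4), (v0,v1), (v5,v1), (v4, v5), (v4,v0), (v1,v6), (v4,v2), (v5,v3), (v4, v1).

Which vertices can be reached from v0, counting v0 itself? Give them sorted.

v0, v1, v2, v3, v4, v5, v6

Start at v0.
Its neighbours: v1, v4.
Then their neighbours: v2, v3, v5, v6.
Every vertex is now reached.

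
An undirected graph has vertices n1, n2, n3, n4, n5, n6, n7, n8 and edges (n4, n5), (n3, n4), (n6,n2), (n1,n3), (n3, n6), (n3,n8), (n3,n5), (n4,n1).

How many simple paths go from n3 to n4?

n3–n1–n4
n3–n4
n3–n5–n4

3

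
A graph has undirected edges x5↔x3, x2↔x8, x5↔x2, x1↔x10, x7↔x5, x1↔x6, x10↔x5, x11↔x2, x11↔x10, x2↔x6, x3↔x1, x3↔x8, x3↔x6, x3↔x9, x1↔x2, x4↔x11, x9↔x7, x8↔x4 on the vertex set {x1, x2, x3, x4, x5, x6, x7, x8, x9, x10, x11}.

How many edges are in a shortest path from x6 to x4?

3

Distance 0: x6.
Distance 1: x1, x2, x3.
Distance 2: x5, x8, x9, x10, x11.
Distance 3: x4, x7 — contains x4.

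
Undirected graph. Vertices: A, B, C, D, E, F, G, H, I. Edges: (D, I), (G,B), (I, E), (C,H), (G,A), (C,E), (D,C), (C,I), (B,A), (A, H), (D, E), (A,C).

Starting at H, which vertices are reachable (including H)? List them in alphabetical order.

A, B, C, D, E, G, H, I

Start at H.
Its neighbours: A, C.
Then their neighbours: B, D, E, G, I.
Nothing further is reachable.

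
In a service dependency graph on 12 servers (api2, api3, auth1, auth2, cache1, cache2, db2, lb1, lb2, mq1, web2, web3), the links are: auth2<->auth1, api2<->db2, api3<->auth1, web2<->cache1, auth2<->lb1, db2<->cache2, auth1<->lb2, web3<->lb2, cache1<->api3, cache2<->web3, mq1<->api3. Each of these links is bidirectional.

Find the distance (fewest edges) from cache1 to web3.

4

Distance 0: cache1.
Distance 1: api3, web2.
Distance 2: auth1, mq1.
Distance 3: auth2, lb2.
Distance 4: lb1, web3 — contains web3.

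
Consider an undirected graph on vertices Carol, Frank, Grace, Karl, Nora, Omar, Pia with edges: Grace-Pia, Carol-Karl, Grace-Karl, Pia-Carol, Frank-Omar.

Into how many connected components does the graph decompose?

From Carol: component {Carol, Grace, Karl, Pia}.
From Frank: component {Frank, Omar}.
From Nora: component {Nora}.
That's 3 components.

3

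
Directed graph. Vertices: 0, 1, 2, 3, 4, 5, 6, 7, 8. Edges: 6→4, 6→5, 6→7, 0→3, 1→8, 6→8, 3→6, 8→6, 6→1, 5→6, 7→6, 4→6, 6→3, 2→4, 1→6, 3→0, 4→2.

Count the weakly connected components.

1

From 0: component {0, 1, 2, 3, 4, 5, 6, 7, 8}.
That's 1 component.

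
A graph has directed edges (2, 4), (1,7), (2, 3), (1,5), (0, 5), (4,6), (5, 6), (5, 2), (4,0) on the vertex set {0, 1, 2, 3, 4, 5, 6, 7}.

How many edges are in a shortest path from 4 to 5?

Distance 0: 4.
Distance 1: 0, 6.
Distance 2: 5 — contains 5.

2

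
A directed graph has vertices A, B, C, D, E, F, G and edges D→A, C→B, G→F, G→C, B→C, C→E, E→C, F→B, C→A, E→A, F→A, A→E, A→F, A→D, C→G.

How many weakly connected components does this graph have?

1

From A: component {A, B, C, D, E, F, G}.
That's 1 component.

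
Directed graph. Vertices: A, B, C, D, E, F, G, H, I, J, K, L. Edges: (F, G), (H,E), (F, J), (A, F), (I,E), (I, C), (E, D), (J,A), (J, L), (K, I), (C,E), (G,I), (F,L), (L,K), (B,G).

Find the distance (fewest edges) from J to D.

5

Distance 0: J.
Distance 1: A, L.
Distance 2: F, K.
Distance 3: G, I.
Distance 4: C, E.
Distance 5: D — contains D.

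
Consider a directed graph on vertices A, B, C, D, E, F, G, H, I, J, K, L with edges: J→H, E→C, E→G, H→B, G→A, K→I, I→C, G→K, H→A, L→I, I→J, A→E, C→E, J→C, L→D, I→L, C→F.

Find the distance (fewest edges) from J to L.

6

Distance 0: J.
Distance 1: C, H.
Distance 2: A, B, E, F.
Distance 3: G.
Distance 4: K.
Distance 5: I.
Distance 6: L — contains L.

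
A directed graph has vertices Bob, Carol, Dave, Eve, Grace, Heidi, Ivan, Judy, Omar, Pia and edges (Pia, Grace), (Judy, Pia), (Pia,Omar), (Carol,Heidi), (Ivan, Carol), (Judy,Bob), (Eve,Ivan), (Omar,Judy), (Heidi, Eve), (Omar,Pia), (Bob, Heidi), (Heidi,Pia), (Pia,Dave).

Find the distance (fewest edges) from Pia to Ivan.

6

Distance 0: Pia.
Distance 1: Dave, Grace, Omar.
Distance 2: Judy.
Distance 3: Bob.
Distance 4: Heidi.
Distance 5: Eve.
Distance 6: Ivan — contains Ivan.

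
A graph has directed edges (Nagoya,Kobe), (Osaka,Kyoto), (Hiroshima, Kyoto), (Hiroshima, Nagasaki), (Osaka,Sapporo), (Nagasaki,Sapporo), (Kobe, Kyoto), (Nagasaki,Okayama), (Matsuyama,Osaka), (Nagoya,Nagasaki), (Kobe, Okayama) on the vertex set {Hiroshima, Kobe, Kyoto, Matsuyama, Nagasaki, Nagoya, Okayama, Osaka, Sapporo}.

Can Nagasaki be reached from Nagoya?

Explore from Nagoya.
Distance 1: reach Kobe, Nagasaki.
Found Nagasaki.

Yes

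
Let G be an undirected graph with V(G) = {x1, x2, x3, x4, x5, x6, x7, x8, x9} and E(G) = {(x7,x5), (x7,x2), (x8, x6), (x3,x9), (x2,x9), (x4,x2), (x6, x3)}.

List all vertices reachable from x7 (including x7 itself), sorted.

x2, x3, x4, x5, x6, x7, x8, x9

Start at x7.
Its neighbours: x2, x5.
Then their neighbours: x4, x9.
Then next layer: x3.
Then next layer: x6.
Then next layer: x8.
Nothing further is reachable.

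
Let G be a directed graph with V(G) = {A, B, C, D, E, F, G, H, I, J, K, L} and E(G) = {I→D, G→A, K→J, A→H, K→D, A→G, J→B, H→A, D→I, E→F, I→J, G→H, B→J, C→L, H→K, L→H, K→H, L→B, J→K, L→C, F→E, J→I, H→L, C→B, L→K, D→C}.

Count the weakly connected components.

From A: component {A, B, C, D, G, H, I, J, K, L}.
From E: component {E, F}.
That's 2 components.

2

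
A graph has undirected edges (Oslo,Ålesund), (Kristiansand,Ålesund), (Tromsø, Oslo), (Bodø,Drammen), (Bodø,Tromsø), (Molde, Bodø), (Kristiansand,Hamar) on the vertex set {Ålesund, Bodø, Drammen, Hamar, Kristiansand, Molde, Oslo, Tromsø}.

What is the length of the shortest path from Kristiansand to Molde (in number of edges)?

5

Distance 0: Kristiansand.
Distance 1: Ålesund, Hamar.
Distance 2: Oslo.
Distance 3: Tromsø.
Distance 4: Bodø.
Distance 5: Drammen, Molde — contains Molde.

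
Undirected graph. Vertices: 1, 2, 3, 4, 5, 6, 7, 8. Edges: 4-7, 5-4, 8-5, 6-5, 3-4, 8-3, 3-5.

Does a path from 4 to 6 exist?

Yes

Explore from 4.
Distance 1: reach 3, 5, 7.
Distance 2: reach 6, 8.
Found 6.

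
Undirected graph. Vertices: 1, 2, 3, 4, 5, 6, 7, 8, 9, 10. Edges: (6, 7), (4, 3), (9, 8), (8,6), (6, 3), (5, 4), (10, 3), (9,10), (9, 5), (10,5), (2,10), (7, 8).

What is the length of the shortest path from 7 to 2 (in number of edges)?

4

Distance 0: 7.
Distance 1: 6, 8.
Distance 2: 3, 9.
Distance 3: 4, 5, 10.
Distance 4: 2 — contains 2.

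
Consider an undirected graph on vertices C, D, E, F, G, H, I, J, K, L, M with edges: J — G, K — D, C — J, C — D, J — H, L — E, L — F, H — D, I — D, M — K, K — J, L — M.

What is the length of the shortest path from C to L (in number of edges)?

Distance 0: C.
Distance 1: D, J.
Distance 2: G, H, I, K.
Distance 3: M.
Distance 4: L — contains L.

4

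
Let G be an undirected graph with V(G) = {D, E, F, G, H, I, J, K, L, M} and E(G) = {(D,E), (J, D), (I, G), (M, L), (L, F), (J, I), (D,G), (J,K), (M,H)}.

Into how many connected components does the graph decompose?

From D: component {D, E, G, I, J, K}.
From F: component {F, H, L, M}.
That's 2 components.

2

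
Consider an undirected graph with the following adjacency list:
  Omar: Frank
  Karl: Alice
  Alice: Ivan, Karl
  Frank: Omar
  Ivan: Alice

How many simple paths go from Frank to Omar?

1

Frank–Omar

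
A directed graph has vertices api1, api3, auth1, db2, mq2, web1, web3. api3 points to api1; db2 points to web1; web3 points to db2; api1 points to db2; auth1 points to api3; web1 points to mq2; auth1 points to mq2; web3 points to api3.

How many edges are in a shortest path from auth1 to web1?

4

Distance 0: auth1.
Distance 1: api3, mq2.
Distance 2: api1.
Distance 3: db2.
Distance 4: web1 — contains web1.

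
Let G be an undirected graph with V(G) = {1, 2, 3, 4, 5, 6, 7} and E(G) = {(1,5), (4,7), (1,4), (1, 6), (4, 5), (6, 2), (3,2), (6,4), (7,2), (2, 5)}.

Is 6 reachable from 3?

Explore from 3.
Distance 1: reach 2.
Distance 2: reach 5, 6, 7.
Found 6.

Yes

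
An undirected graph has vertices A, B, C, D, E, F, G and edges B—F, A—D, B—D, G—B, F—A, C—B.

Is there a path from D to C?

Yes

Explore from D.
Distance 1: reach A, B.
Distance 2: reach C, F, G.
Found C.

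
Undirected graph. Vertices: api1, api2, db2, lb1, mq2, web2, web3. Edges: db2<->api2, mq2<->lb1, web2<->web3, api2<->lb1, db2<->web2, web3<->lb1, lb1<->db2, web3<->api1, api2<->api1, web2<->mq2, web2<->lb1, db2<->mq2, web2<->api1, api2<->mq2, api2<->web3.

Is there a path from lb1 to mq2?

Yes

Explore from lb1.
Distance 1: reach api2, db2, mq2, web2, web3.
Found mq2.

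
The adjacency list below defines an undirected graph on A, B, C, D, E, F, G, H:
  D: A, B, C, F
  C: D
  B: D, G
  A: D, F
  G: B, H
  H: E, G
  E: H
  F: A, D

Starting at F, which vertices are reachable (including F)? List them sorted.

Start at F.
Its neighbours: A, D.
Then their neighbours: B, C.
Then next layer: G.
Then next layer: H.
Then next layer: E.
Every vertex is now reached.

A, B, C, D, E, F, G, H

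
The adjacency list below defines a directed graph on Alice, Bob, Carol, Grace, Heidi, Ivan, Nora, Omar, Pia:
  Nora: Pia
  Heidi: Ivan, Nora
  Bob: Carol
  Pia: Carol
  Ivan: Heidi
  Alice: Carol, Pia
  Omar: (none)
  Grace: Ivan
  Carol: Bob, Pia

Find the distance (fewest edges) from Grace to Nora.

Distance 0: Grace.
Distance 1: Ivan.
Distance 2: Heidi.
Distance 3: Nora — contains Nora.

3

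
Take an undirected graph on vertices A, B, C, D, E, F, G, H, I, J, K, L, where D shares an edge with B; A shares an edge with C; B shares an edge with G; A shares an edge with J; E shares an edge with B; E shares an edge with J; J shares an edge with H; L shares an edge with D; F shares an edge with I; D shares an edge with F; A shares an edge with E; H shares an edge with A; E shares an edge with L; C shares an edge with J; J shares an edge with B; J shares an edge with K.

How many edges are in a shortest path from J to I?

Distance 0: J.
Distance 1: A, B, C, E, H, K.
Distance 2: D, G, L.
Distance 3: F.
Distance 4: I — contains I.

4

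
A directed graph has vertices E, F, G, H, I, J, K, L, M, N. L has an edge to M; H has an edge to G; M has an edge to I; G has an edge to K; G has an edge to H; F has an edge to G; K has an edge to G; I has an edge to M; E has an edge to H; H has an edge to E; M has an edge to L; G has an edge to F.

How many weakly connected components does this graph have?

From E: component {E, F, G, H, K}.
From I: component {I, L, M}.
From J: component {J}.
From N: component {N}.
That's 4 components.

4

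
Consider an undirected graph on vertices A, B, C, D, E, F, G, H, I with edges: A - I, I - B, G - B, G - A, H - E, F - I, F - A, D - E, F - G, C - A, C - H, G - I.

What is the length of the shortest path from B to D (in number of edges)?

6

Distance 0: B.
Distance 1: G, I.
Distance 2: A, F.
Distance 3: C.
Distance 4: H.
Distance 5: E.
Distance 6: D — contains D.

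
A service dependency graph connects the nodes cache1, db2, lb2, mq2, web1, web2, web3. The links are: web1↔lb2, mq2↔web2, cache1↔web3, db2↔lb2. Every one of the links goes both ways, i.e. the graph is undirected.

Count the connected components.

3

From cache1: component {cache1, web3}.
From db2: component {db2, lb2, web1}.
From mq2: component {mq2, web2}.
That's 3 components.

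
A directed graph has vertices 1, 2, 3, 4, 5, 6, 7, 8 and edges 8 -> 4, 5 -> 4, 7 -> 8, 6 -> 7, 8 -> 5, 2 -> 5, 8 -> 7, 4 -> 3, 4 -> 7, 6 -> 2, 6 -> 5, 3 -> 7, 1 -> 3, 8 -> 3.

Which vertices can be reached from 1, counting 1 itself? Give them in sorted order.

1, 3, 4, 5, 7, 8

Start at 1.
Its neighbours: 3.
Then their neighbours: 7.
Then next layer: 8.
Then next layer: 4, 5.
Nothing further is reachable.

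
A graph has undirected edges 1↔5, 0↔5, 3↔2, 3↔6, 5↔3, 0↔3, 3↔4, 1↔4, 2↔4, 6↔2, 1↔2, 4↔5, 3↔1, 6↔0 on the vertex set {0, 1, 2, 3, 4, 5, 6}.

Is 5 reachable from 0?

Explore from 0.
Distance 1: reach 3, 5, 6.
Found 5.

Yes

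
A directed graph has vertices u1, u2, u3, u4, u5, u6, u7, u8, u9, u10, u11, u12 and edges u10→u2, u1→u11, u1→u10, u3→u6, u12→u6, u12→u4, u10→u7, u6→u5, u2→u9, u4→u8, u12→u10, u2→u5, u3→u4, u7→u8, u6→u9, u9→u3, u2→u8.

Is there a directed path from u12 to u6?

Explore from u12.
Distance 1: reach u4, u6, u10.
Found u6.

Yes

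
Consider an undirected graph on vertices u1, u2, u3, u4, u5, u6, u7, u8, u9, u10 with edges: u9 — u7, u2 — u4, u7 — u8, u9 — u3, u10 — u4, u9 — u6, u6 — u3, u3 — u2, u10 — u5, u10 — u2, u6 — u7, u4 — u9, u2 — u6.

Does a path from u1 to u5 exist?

u1 has no edges, so nothing is reachable from it.

No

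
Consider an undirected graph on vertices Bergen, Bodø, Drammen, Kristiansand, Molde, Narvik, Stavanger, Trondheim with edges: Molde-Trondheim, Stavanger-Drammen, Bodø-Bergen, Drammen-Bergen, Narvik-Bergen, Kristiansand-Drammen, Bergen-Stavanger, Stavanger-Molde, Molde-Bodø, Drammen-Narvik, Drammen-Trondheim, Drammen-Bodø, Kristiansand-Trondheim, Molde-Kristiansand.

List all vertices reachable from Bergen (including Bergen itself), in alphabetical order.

Bergen, Bodø, Drammen, Kristiansand, Molde, Narvik, Stavanger, Trondheim

Start at Bergen.
Its neighbours: Bodø, Drammen, Narvik, Stavanger.
Then their neighbours: Kristiansand, Molde, Trondheim.
Every vertex is now reached.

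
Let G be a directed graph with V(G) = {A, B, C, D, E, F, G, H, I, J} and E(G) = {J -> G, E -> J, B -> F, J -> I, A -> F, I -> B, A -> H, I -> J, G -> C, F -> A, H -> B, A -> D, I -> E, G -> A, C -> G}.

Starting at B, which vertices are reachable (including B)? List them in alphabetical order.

Start at B.
Its neighbours: F.
Then their neighbours: A.
Then next layer: D, H.
Nothing further is reachable.

A, B, D, F, H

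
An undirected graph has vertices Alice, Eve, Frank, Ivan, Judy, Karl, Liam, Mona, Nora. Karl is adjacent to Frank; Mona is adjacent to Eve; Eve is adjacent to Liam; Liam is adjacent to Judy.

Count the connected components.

From Alice: component {Alice}.
From Eve: component {Eve, Judy, Liam, Mona}.
From Frank: component {Frank, Karl}.
From Ivan: component {Ivan}.
From Nora: component {Nora}.
That's 5 components.

5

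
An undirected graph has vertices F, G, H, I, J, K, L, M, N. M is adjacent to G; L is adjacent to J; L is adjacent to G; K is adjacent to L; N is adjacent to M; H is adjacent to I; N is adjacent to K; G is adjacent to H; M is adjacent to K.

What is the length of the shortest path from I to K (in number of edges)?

4

Distance 0: I.
Distance 1: H.
Distance 2: G.
Distance 3: L, M.
Distance 4: J, K, N — contains K.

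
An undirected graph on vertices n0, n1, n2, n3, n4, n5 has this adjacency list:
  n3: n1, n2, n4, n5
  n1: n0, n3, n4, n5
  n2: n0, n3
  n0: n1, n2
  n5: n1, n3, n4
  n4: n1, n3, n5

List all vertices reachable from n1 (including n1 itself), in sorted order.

Start at n1.
Its neighbours: n0, n3, n4, n5.
Then their neighbours: n2.
Every vertex is now reached.

n0, n1, n2, n3, n4, n5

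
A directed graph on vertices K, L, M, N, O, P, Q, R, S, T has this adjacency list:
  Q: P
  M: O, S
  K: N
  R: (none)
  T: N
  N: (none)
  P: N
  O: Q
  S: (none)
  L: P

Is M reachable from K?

No

Explore from K.
Distance 1: reach N.
The search from K is exhausted; no directed path reaches M.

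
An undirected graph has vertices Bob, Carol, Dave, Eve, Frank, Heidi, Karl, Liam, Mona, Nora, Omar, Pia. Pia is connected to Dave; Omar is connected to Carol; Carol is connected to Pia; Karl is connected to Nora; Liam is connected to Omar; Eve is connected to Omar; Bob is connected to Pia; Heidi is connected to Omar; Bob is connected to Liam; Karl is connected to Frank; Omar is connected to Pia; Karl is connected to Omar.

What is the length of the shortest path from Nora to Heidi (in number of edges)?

3

Distance 0: Nora.
Distance 1: Karl.
Distance 2: Frank, Omar.
Distance 3: Carol, Eve, Heidi, Liam, Pia — contains Heidi.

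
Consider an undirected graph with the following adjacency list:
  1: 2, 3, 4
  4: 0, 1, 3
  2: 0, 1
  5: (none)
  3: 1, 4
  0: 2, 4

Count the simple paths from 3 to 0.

3–1–2–0
3–1–4–0
3–4–0
3–4–1–2–0

4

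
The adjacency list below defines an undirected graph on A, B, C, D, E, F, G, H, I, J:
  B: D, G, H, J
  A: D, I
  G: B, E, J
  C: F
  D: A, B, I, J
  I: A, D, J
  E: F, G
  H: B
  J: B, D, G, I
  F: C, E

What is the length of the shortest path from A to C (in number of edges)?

Distance 0: A.
Distance 1: D, I.
Distance 2: B, J.
Distance 3: G, H.
Distance 4: E.
Distance 5: F.
Distance 6: C — contains C.

6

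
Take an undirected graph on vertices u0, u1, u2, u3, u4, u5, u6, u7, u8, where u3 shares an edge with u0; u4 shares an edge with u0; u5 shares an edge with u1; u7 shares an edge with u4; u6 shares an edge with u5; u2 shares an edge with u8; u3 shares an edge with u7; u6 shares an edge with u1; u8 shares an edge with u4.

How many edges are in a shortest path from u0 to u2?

Distance 0: u0.
Distance 1: u3, u4.
Distance 2: u7, u8.
Distance 3: u2 — contains u2.

3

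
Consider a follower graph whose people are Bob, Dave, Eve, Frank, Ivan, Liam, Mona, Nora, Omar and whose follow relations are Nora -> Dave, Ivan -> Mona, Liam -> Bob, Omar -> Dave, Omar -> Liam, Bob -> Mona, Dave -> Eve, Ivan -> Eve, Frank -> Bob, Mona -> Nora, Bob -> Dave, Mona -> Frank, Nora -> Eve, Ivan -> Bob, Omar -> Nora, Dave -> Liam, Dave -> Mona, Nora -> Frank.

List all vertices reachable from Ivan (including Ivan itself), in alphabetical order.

Start at Ivan.
Its neighbours: Bob, Eve, Mona.
Then their neighbours: Dave, Frank, Nora.
Then next layer: Liam.
Nothing further is reachable.

Bob, Dave, Eve, Frank, Ivan, Liam, Mona, Nora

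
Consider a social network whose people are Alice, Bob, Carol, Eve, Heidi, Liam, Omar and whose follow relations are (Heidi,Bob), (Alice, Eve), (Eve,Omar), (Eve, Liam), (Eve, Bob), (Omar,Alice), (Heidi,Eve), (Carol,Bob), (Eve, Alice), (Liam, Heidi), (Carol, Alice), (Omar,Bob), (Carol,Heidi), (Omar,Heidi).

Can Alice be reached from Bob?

Bob has no outgoing edges, so nothing is reachable from it.

No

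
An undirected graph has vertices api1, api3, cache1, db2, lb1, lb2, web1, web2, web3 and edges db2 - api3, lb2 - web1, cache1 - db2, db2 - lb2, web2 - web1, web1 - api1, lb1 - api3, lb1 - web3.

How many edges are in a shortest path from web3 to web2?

6

Distance 0: web3.
Distance 1: lb1.
Distance 2: api3.
Distance 3: db2.
Distance 4: cache1, lb2.
Distance 5: web1.
Distance 6: api1, web2 — contains web2.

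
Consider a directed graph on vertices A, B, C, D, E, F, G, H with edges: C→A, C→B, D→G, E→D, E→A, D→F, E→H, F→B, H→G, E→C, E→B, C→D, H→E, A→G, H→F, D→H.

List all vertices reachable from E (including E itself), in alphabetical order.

A, B, C, D, E, F, G, H

Start at E.
Its neighbours: A, B, C, D, H.
Then their neighbours: F, G.
Every vertex is now reached.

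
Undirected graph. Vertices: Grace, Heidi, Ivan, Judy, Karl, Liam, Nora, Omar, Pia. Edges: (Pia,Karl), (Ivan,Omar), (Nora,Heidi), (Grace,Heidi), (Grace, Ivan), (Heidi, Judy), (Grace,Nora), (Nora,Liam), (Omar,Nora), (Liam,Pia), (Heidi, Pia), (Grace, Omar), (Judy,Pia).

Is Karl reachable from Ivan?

Yes

Explore from Ivan.
Distance 1: reach Grace, Omar.
Distance 2: reach Heidi, Nora.
Distance 3: reach Judy, Liam, Pia.
Distance 4: reach Karl.
Found Karl.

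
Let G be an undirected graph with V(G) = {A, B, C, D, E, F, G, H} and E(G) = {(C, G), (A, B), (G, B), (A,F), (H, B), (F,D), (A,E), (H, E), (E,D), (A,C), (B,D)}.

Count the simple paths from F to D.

F–A–B–D
F–A–B–H–E–D
F–A–C–G–B–D
F–A–C–G–B–H–E–D
F–A–E–D
F–A–E–H–B–D
F–D

7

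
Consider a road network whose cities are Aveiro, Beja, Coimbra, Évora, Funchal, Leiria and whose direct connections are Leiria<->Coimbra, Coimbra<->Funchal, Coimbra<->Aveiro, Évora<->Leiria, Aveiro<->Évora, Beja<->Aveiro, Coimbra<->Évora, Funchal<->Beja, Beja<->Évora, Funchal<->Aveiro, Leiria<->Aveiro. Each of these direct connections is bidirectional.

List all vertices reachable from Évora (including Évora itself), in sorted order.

Start at Évora.
Its neighbours: Aveiro, Beja, Coimbra, Leiria.
Then their neighbours: Funchal.
Every vertex is now reached.

Aveiro, Beja, Coimbra, Évora, Funchal, Leiria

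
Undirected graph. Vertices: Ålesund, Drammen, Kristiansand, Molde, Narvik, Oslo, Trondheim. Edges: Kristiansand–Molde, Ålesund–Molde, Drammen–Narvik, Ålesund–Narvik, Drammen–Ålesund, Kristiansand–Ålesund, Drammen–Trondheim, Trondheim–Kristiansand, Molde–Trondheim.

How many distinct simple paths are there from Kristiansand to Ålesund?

Kristiansand–Ålesund
Kristiansand–Molde–Ålesund
Kristiansand–Molde–Trondheim–Drammen–Ålesund
Kristiansand–Molde–Trondheim–Drammen–Narvik–Ålesund
Kristiansand–Trondheim–Drammen–Ålesund
Kristiansand–Trondheim–Drammen–Narvik–Ålesund
Kristiansand–Trondheim–Molde–Ålesund

7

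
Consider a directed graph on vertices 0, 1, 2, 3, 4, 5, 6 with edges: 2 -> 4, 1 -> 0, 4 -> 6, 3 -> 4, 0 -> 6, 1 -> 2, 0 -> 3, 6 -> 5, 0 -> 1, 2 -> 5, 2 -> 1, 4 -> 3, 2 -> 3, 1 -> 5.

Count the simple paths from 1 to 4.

1→0→3→4
1→2→3→4
1→2→4

3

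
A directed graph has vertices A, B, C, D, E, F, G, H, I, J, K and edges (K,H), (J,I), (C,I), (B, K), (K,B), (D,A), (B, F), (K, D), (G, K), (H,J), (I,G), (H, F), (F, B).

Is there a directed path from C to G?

Explore from C.
Distance 1: reach I.
Distance 2: reach G.
Found G.

Yes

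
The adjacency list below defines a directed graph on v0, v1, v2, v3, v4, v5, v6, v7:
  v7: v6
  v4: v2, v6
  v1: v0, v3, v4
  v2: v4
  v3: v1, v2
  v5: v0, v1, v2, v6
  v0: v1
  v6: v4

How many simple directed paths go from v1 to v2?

v1→v3→v2
v1→v4→v2

2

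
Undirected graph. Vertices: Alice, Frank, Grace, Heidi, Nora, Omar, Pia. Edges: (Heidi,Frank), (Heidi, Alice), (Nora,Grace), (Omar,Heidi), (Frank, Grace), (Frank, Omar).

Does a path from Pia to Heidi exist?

Pia has no edges, so nothing is reachable from it.

No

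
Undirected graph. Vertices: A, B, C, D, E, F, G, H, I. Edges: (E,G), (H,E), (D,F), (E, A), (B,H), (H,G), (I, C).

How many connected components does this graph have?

3

From A: component {A, B, E, G, H}.
From C: component {C, I}.
From D: component {D, F}.
That's 3 components.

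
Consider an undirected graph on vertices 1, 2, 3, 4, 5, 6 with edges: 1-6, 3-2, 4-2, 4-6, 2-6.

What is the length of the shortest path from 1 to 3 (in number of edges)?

3

Distance 0: 1.
Distance 1: 6.
Distance 2: 2, 4.
Distance 3: 3 — contains 3.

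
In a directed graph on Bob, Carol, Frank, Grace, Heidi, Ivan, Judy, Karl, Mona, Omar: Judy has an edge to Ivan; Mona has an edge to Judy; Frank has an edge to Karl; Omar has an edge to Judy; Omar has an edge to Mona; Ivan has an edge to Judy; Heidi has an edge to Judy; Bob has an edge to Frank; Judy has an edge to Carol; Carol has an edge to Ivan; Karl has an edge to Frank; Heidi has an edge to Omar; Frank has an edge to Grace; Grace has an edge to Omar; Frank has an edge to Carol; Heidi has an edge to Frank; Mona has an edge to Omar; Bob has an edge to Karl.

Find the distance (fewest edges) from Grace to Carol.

Distance 0: Grace.
Distance 1: Omar.
Distance 2: Judy, Mona.
Distance 3: Carol, Ivan — contains Carol.

3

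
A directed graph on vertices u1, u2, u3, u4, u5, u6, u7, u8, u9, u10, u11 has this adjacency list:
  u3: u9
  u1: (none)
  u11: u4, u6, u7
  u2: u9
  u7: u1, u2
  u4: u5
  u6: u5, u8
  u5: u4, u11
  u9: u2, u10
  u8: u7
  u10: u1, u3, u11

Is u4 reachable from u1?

No

u1 has no outgoing edges, so nothing is reachable from it.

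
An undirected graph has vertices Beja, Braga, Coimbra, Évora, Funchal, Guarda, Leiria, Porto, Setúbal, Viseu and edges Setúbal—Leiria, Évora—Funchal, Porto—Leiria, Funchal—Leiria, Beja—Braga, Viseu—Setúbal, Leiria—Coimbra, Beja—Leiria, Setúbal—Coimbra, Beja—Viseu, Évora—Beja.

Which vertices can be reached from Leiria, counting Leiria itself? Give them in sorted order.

Start at Leiria.
Its neighbours: Beja, Coimbra, Funchal, Porto, Setúbal.
Then their neighbours: Braga, Évora, Viseu.
Nothing further is reachable.

Beja, Braga, Coimbra, Évora, Funchal, Leiria, Porto, Setúbal, Viseu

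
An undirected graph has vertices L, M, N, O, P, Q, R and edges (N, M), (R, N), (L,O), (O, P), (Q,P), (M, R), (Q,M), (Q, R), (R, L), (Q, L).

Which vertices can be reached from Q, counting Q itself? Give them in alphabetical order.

Start at Q.
Its neighbours: L, M, P, R.
Then their neighbours: N, O.
Every vertex is now reached.

L, M, N, O, P, Q, R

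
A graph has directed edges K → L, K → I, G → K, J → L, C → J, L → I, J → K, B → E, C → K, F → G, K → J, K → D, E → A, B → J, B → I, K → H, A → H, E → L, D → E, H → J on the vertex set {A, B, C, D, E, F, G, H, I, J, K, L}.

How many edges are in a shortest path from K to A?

Distance 0: K.
Distance 1: D, H, I, J, L.
Distance 2: E.
Distance 3: A — contains A.

3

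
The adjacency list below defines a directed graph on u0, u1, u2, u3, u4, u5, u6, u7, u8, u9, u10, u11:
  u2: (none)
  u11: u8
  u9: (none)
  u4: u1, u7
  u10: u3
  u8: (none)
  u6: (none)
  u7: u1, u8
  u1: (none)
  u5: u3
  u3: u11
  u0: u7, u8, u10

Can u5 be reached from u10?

No

Explore from u10.
Distance 1: reach u3.
Distance 2: reach u11.
Distance 3: reach u8.
The search from u10 is exhausted; no directed path reaches u5.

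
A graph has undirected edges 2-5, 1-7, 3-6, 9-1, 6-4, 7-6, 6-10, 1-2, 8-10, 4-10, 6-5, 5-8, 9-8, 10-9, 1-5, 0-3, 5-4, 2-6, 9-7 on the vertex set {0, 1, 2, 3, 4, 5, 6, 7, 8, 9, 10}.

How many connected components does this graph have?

1

From 0: component {0, 1, 2, 3, 4, 5, 6, 7, 8, 9, 10}.
That's 1 component.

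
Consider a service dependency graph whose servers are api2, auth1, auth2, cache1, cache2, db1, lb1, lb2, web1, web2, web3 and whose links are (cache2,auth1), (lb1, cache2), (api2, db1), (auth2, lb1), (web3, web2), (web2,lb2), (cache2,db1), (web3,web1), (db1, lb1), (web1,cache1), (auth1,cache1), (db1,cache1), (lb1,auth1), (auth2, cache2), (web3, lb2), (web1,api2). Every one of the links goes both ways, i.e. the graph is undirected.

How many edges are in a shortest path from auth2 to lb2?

Distance 0: auth2.
Distance 1: cache2, lb1.
Distance 2: auth1, db1.
Distance 3: api2, cache1.
Distance 4: web1.
Distance 5: web3.
Distance 6: lb2, web2 — contains lb2.

6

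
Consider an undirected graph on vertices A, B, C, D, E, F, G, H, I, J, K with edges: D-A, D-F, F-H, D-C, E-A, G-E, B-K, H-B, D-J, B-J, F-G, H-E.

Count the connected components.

From A: component {A, B, C, D, E, F, G, H, J, K}.
From I: component {I}.
That's 2 components.

2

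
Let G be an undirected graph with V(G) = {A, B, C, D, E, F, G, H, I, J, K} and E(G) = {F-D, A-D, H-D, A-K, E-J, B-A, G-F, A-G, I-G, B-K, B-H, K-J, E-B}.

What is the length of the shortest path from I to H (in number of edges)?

Distance 0: I.
Distance 1: G.
Distance 2: A, F.
Distance 3: B, D, K.
Distance 4: E, H, J — contains H.

4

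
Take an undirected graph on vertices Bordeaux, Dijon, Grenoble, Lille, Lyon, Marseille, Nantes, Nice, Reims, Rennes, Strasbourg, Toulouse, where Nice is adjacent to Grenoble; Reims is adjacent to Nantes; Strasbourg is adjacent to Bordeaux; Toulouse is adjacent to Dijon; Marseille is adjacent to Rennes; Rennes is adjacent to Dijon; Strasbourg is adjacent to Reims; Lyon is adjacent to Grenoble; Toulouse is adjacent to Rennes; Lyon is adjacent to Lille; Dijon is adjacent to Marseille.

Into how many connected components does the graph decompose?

From Bordeaux: component {Bordeaux, Nantes, Reims, Strasbourg}.
From Dijon: component {Dijon, Marseille, Rennes, Toulouse}.
From Grenoble: component {Grenoble, Lille, Lyon, Nice}.
That's 3 components.

3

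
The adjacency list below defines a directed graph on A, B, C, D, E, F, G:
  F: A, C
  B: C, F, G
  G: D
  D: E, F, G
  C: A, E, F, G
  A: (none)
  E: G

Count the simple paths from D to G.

4

D→E→G
D→F→C→E→G
D→F→C→G
D→G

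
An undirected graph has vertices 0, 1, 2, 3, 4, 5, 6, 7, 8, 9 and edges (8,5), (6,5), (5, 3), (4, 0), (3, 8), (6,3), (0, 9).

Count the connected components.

5

From 0: component {0, 4, 9}.
From 1: component {1}.
From 2: component {2}.
From 3: component {3, 5, 6, 8}.
From 7: component {7}.
That's 5 components.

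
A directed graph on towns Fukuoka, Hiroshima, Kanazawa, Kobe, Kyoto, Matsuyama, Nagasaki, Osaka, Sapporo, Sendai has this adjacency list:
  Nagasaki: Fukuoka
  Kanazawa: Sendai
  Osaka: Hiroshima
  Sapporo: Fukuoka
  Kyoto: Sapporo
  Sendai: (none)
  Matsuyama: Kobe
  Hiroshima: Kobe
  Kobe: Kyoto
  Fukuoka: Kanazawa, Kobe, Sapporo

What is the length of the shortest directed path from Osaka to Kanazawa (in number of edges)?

6

Distance 0: Osaka.
Distance 1: Hiroshima.
Distance 2: Kobe.
Distance 3: Kyoto.
Distance 4: Sapporo.
Distance 5: Fukuoka.
Distance 6: Kanazawa — contains Kanazawa.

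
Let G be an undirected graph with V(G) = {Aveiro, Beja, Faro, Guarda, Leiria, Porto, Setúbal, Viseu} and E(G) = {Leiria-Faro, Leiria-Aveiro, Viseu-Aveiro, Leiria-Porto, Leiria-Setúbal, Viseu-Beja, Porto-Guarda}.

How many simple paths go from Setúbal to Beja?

1

Setúbal–Leiria–Aveiro–Viseu–Beja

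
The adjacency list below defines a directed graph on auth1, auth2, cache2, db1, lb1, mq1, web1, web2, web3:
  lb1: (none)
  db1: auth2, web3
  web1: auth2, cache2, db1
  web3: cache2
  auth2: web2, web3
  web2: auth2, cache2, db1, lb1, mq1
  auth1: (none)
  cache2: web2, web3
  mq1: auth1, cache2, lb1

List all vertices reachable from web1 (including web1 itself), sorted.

Start at web1.
Its neighbours: auth2, cache2, db1.
Then their neighbours: web2, web3.
Then next layer: lb1, mq1.
Then next layer: auth1.
Every vertex is now reached.

auth1, auth2, cache2, db1, lb1, mq1, web1, web2, web3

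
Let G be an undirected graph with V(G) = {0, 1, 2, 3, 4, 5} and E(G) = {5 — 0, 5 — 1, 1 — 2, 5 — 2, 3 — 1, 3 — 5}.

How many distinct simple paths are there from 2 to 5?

3

2–1–3–5
2–1–5
2–5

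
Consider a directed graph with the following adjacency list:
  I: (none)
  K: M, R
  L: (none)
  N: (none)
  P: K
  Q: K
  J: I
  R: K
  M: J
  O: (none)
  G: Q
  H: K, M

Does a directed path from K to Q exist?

Explore from K.
Distance 1: reach M, R.
Distance 2: reach J.
Distance 3: reach I.
The search from K is exhausted; no directed path reaches Q.

No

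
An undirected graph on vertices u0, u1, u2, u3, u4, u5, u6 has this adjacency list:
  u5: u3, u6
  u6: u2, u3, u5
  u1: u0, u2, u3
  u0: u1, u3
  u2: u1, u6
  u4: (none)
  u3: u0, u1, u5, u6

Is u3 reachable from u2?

Yes

Explore from u2.
Distance 1: reach u1, u6.
Distance 2: reach u0, u3, u5.
Found u3.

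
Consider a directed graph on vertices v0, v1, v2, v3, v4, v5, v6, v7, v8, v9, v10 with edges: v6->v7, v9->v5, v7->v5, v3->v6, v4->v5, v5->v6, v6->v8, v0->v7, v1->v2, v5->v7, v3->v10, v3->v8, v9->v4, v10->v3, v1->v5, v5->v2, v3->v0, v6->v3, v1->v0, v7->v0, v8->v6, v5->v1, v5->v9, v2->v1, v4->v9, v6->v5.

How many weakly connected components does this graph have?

From v0: component {v0, v1, v2, v3, v4, v5, v6, v7, v8, v9, v10}.
That's 1 component.

1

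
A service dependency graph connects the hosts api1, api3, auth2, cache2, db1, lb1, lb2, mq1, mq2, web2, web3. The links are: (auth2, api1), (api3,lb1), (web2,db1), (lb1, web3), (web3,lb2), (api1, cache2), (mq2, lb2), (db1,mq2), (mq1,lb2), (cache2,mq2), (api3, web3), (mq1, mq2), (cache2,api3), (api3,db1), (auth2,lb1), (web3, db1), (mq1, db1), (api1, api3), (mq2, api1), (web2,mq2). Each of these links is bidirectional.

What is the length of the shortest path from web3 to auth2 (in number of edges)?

Distance 0: web3.
Distance 1: api3, db1, lb1, lb2.
Distance 2: api1, auth2, cache2, mq1, mq2, web2 — contains auth2.

2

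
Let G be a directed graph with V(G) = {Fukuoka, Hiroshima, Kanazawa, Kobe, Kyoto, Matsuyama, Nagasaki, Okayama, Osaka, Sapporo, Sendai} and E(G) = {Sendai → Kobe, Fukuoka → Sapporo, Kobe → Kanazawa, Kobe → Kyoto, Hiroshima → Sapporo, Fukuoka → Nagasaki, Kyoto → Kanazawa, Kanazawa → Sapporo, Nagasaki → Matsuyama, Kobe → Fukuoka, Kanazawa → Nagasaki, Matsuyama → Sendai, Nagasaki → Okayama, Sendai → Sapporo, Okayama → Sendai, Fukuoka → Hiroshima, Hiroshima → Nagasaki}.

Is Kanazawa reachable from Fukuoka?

Explore from Fukuoka.
Distance 1: reach Hiroshima, Nagasaki, Sapporo.
Distance 2: reach Matsuyama, Okayama.
Distance 3: reach Sendai.
Distance 4: reach Kobe.
Distance 5: reach Kanazawa, Kyoto.
Found Kanazawa.

Yes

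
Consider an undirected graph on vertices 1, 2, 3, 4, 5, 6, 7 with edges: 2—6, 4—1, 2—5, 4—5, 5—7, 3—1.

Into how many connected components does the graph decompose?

1

From 1: component {1, 2, 3, 4, 5, 6, 7}.
That's 1 component.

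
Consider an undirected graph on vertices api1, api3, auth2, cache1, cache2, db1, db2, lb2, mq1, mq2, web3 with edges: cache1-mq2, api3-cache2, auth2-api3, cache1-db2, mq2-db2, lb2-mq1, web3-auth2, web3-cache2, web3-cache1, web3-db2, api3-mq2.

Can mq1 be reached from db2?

Explore from db2.
Distance 1: reach cache1, mq2, web3.
Distance 2: reach api3, auth2, cache2.
The search is exhausted without reaching mq1; it lies in a different component.

No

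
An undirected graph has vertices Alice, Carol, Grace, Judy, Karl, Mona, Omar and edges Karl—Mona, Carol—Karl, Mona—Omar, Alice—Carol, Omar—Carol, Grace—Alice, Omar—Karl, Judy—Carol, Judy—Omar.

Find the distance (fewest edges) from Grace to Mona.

4

Distance 0: Grace.
Distance 1: Alice.
Distance 2: Carol.
Distance 3: Judy, Karl, Omar.
Distance 4: Mona — contains Mona.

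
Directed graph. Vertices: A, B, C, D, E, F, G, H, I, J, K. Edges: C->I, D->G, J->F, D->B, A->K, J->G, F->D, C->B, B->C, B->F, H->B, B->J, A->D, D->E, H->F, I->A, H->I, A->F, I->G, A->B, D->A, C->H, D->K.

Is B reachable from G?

G has no outgoing edges, so nothing is reachable from it.

No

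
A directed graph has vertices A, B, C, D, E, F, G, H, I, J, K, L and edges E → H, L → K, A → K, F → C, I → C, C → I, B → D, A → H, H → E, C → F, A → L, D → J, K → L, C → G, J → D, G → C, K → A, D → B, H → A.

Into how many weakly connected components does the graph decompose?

3

From A: component {A, E, H, K, L}.
From B: component {B, D, J}.
From C: component {C, F, G, I}.
That's 3 components.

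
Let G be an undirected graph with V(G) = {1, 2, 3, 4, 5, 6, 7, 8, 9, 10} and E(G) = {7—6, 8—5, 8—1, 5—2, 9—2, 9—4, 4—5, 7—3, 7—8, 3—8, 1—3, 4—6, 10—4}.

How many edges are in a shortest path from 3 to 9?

4

Distance 0: 3.
Distance 1: 1, 7, 8.
Distance 2: 5, 6.
Distance 3: 2, 4.
Distance 4: 9, 10 — contains 9.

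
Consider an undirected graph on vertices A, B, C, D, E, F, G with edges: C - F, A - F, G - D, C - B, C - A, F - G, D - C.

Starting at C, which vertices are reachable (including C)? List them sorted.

A, B, C, D, F, G

Start at C.
Its neighbours: A, B, D, F.
Then their neighbours: G.
Nothing further is reachable.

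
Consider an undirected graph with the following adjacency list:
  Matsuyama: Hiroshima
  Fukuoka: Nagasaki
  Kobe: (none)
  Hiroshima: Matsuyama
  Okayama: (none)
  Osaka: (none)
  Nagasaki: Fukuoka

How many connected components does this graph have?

From Fukuoka: component {Fukuoka, Nagasaki}.
From Hiroshima: component {Hiroshima, Matsuyama}.
From Kobe: component {Kobe}.
From Okayama: component {Okayama}.
From Osaka: component {Osaka}.
That's 5 components.

5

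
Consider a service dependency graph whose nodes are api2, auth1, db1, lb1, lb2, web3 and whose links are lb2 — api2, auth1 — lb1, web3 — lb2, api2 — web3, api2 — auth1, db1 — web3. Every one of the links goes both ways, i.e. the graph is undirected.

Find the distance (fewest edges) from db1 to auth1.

Distance 0: db1.
Distance 1: web3.
Distance 2: api2, lb2.
Distance 3: auth1 — contains auth1.

3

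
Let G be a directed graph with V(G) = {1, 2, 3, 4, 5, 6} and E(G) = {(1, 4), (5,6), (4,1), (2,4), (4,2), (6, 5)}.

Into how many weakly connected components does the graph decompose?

3

From 1: component {1, 2, 4}.
From 3: component {3}.
From 5: component {5, 6}.
That's 3 components.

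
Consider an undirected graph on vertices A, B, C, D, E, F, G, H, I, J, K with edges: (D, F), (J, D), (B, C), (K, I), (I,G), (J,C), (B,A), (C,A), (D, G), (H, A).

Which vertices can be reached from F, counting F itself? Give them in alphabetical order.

A, B, C, D, F, G, H, I, J, K

Start at F.
Its neighbours: D.
Then their neighbours: G, J.
Then next layer: C, I.
Then next layer: A, B, K.
Then next layer: H.
Nothing further is reachable.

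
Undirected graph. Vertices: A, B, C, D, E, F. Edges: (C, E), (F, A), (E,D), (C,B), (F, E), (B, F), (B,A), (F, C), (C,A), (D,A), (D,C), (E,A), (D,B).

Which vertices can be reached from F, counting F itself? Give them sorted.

Start at F.
Its neighbours: A, B, C, E.
Then their neighbours: D.
Every vertex is now reached.

A, B, C, D, E, F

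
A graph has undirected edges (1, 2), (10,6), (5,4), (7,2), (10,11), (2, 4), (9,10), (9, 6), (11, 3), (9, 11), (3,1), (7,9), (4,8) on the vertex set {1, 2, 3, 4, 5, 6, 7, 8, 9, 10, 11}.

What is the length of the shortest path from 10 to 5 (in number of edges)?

Distance 0: 10.
Distance 1: 6, 9, 11.
Distance 2: 3, 7.
Distance 3: 1, 2.
Distance 4: 4.
Distance 5: 5, 8 — contains 5.

5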